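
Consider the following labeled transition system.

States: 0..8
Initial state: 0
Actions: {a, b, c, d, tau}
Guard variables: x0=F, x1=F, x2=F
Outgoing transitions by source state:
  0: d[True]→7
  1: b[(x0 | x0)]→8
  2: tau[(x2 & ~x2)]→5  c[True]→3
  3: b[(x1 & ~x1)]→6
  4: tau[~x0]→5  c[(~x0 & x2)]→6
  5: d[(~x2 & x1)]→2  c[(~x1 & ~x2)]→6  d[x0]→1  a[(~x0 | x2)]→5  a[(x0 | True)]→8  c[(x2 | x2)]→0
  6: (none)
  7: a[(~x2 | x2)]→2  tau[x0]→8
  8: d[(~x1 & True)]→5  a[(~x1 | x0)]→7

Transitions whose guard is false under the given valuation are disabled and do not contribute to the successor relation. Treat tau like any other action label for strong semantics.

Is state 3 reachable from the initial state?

9 transition(s) survive guard evaluation.
depth 0: {0}
depth 1: {7}  now seen {0,7}
depth 2: {2}  now seen {0,2,7}
depth 3: {3}  now seen {0,2,3,7}
R = {0,2,3,7}
witness 3: d·a·c

Answer: REACHABLE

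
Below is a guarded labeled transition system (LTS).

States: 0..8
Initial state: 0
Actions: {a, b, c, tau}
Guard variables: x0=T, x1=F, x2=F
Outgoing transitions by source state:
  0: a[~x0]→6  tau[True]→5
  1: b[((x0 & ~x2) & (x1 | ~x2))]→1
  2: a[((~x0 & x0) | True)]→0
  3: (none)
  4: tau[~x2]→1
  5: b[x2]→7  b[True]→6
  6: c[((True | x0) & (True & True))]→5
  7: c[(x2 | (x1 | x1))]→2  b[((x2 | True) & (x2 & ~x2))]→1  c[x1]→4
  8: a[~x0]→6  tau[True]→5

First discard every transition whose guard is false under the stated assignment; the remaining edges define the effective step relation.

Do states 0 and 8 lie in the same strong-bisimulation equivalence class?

Compute ~ classes (split until stable):
  round 0: {{0,1,2,3,4,5,6,7,8}}
  round 1: {{0,4,8},{1,5},{2},{3,7},{6}}
  round 2: {{0,4,8},{1},{2},{3,7},{5},{6}}
  round 3: {{0,8},{1},{2},{3,7},{4},{5},{6}}
7 equivalence class(es) (converged in 4)
[0]={0,8}  [8]={0,8}

Answer: BISIMILAR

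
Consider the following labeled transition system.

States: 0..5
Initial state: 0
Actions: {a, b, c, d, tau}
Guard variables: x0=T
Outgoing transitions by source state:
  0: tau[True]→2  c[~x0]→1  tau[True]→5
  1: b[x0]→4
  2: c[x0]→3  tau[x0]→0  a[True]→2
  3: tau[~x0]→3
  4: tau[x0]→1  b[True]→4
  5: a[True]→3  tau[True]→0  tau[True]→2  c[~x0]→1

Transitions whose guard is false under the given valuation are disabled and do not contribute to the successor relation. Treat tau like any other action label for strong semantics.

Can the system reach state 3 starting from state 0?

11 transition(s) survive guard evaluation.
depth 0: {0}
depth 1: {2,5}  now seen {0,2,5}
depth 2: {3}  now seen {0,2,3,5}
Reach set: {0,2,3,5}
trace reaching 3: tau·c

Answer: REACHABLE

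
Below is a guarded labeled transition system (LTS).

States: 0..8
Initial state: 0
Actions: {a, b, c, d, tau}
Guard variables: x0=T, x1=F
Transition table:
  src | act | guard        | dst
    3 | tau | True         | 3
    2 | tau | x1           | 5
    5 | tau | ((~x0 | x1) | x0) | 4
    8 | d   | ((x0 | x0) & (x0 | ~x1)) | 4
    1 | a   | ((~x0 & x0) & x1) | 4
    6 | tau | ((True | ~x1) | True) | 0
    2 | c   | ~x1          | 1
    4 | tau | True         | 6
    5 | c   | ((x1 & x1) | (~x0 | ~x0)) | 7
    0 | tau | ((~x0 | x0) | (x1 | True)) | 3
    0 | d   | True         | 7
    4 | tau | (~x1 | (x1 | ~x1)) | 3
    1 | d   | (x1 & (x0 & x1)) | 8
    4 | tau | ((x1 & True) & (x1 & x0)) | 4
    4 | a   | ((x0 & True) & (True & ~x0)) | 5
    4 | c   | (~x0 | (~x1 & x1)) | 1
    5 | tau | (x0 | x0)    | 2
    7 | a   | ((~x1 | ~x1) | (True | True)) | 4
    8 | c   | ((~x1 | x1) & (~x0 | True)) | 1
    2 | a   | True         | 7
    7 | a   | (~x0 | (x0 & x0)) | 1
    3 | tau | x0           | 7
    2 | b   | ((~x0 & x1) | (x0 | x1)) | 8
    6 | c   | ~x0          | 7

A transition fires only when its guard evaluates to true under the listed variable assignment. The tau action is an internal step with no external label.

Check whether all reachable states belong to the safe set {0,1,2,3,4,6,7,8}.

Answer: INVARIANT HOLDS

Analysis:
Inv-set: {0,1,2,3,4,6,7,8}
Reach set: {0,1,3,4,6,7}
  0: ✓
  1: ✓
  3: ✓
  4: ✓
  6: ✓
  7: ✓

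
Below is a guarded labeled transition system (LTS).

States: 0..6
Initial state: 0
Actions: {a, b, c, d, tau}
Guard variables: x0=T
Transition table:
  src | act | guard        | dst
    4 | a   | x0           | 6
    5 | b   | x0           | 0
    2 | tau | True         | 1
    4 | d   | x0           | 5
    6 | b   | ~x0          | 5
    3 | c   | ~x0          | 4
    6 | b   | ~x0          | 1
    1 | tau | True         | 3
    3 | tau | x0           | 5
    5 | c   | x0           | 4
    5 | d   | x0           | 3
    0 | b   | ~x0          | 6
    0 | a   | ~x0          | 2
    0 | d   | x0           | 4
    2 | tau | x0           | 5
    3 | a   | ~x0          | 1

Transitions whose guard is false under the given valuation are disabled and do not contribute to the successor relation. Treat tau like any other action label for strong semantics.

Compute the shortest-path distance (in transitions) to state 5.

Answer: 2

Analysis:
Layered search for 5:
  Layer 0: {0}
  Layer 1: {4}
  Layer 2: {5,6}
5 enters at depth 2; path d·d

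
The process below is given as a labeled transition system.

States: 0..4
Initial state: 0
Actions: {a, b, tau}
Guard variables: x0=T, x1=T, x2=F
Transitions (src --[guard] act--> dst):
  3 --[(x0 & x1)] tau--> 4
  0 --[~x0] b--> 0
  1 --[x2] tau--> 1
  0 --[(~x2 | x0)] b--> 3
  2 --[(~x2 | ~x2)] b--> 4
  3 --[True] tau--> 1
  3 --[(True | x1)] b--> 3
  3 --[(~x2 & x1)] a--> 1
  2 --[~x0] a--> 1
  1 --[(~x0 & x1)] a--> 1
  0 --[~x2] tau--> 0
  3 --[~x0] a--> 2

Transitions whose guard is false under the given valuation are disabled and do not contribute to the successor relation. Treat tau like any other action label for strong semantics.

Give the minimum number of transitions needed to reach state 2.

BFS to 2:
  L0 = {0}
  L1 = {3}
  L2 = {1,4}
2 never appears.

Answer: UNREACHABLE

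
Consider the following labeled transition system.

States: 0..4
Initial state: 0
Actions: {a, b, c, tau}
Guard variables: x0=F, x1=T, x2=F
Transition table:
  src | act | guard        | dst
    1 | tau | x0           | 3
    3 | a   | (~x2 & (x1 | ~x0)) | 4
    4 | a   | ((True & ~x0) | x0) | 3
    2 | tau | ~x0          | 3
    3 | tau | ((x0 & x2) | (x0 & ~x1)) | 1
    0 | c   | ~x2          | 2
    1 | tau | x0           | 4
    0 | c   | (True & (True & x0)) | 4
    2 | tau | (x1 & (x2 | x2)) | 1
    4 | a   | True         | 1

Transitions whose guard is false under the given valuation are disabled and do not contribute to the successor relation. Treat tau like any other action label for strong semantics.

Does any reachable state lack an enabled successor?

Reach set: {0,1,2,3,4}
  0: c→2  [1 out]
  1: ∅  [deadlock]
  2: tau→3  [1 out]
  3: a→4  [1 out]
  4: a→1  a→3  [2 out]
trace reaching 1: c·tau·a·a

Answer: DEADLOCK at state 1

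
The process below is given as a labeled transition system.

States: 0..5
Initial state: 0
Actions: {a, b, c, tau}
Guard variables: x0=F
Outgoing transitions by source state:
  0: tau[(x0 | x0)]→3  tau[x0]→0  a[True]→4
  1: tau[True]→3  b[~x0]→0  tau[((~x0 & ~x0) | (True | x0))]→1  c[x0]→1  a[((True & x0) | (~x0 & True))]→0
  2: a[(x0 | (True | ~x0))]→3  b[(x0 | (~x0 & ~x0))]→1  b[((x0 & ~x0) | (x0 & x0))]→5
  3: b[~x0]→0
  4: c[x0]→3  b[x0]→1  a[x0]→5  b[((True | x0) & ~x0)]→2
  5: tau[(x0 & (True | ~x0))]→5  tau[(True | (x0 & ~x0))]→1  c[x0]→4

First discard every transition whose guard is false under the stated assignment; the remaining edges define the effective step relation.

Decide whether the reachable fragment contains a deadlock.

R = {0,1,2,3,4}
  0: a→4  [deg 1]
  1: a→0  b→0  tau→1  tau→3  [deg 4]
  2: a→3  b→1  [deg 2]
  3: b→0  [deg 1]
  4: b→2  [deg 1]

Answer: DEADLOCK-FREE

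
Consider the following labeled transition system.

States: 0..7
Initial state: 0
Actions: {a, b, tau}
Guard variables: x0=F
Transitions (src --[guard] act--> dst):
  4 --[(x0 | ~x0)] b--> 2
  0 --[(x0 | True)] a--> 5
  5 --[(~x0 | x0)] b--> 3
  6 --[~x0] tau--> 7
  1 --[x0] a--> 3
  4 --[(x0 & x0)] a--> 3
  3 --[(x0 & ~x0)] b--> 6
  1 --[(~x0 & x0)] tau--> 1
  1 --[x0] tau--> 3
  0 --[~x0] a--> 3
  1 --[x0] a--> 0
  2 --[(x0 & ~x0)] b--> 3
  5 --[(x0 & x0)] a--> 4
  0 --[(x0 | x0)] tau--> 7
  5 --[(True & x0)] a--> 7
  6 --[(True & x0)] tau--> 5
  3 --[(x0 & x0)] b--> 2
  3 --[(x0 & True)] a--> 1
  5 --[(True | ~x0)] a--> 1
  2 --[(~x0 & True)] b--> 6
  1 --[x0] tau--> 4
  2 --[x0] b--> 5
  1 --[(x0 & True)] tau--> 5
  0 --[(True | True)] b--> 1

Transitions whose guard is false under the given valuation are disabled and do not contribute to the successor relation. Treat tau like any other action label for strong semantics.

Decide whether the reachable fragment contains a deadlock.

Answer: DEADLOCK at state 1

Trace:
Reachable = {0,1,3,5}
  0: a→3  a→5  b→1  [deg 3]
  1: ∅  [deadlock]
  3: ∅  [deadlock]
  5: a→1  b→3  [deg 2]
trace reaching 1: b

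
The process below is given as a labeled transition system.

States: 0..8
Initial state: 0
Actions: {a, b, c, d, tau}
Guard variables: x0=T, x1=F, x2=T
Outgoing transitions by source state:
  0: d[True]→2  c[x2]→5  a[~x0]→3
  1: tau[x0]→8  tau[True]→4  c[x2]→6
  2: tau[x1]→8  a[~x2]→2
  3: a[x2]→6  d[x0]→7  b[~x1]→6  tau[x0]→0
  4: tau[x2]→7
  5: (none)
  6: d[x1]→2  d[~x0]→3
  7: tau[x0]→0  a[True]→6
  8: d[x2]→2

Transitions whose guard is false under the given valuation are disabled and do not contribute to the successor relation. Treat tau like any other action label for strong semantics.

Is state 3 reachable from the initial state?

13 transition(s) survive guard evaluation.
depth 0: {0}
depth 1: {2,5}  now seen {0,2,5}
Reachable = {0,2,5}

Answer: UNREACHABLE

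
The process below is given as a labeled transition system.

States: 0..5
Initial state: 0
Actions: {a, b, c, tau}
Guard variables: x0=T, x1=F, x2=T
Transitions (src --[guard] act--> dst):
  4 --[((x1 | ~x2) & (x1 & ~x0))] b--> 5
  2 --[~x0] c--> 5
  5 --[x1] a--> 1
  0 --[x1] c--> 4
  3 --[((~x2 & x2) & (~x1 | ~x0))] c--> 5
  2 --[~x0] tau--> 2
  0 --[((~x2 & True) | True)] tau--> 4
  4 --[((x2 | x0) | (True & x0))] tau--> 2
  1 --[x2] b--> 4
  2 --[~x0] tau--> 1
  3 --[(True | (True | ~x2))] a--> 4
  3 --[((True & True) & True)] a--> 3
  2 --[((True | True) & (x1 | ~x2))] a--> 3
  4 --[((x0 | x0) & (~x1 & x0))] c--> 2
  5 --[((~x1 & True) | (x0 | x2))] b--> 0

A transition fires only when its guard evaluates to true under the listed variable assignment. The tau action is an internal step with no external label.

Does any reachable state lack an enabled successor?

Reachable = {0,2,4}
  0: tau→4  [1 exit(s)]
  2: ∅  [no exit]
  4: c→2  tau→2  [2 exit(s)]
trace reaching 2: tau·tau

Answer: DEADLOCK at state 2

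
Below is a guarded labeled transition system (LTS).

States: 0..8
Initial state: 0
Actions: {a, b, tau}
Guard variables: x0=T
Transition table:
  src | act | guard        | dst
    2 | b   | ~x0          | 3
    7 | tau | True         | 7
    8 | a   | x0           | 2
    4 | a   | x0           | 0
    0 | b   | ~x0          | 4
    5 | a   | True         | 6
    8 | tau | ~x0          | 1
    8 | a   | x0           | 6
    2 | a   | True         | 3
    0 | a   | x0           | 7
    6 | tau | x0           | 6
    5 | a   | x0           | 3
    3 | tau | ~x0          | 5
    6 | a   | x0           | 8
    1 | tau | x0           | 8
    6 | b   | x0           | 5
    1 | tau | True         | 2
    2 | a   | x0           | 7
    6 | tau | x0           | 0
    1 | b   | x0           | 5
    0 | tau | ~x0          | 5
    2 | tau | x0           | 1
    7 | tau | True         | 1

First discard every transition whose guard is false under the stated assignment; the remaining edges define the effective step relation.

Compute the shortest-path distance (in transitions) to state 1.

Answer: 2

Analysis:
Breadth-first toward 1:
  depth 0: {0}
  depth 1: {7}
  depth 2: {1}
depth(1)=2, e.g. a·tau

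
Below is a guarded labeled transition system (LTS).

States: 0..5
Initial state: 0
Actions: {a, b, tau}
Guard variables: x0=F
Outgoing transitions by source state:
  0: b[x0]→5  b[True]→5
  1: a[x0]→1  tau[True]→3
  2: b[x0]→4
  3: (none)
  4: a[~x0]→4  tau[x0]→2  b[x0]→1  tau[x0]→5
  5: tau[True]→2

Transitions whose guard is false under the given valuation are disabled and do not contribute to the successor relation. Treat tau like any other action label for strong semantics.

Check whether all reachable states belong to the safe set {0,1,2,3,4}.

Inv-set: {0,1,2,3,4}
Reachable = {0,2,5}
  0: safe
  2: safe
  5: outside
counterexample path to 5: b

Answer: INVARIANT VIOLATED at state 5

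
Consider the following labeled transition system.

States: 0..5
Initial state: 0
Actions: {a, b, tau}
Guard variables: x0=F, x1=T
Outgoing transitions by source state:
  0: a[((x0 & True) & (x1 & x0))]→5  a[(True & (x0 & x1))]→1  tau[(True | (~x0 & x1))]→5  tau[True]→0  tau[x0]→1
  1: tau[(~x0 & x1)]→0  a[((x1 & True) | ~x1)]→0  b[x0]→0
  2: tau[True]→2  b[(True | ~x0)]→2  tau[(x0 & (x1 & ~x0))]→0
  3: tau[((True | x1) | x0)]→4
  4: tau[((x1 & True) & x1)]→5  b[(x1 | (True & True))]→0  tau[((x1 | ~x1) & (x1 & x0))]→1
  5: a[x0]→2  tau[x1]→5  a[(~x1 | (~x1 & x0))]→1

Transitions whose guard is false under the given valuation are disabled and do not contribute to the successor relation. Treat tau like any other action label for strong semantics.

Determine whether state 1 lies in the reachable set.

Answer: UNREACHABLE

Analysis:
Guard filter leaves 10 enabled edge(s).
Layer 0: {0}
Layer 1: {5}  total {0,5}
Reachable = {0,5}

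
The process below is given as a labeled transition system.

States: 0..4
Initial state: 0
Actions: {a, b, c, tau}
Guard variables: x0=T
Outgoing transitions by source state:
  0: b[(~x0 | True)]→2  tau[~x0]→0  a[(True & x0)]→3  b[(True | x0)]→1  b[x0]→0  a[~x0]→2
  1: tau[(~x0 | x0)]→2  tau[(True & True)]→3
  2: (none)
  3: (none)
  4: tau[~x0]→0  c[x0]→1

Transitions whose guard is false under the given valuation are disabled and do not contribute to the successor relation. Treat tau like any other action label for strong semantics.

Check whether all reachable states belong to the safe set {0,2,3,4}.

Answer: INVARIANT VIOLATED at state 1

Analysis:
Safe = {0,2,3,4}
R = {0,1,2,3}
  0: ✓
  1: outside
  2: ✓
  3: ✓
witness against invariant: b → 1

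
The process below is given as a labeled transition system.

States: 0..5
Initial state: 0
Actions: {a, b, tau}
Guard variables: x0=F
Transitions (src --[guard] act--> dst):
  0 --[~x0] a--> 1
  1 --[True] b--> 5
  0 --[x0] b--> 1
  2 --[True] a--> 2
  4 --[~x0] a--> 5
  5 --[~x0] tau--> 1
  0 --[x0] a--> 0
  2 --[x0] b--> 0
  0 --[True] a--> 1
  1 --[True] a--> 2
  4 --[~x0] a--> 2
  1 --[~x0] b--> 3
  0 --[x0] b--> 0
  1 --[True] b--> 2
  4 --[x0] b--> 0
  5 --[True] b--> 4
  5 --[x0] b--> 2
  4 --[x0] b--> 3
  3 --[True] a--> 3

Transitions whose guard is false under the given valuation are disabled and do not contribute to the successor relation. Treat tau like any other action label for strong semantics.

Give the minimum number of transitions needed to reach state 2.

Answer: 2

Working:
BFS to 2:
  depth 0: {0}
  depth 1: {1}
  depth 2: {2,3,5}
first hit 2 at d=2 via a·a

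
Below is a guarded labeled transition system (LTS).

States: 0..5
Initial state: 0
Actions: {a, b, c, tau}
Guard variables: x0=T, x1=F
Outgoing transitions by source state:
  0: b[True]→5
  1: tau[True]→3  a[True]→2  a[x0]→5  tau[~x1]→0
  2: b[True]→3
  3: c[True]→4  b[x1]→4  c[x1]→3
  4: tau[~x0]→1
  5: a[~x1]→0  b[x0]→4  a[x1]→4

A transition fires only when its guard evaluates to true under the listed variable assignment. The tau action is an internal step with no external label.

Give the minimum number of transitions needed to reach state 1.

Layered search for 1:
  L0 = {0}
  L1 = {5}
  L2 = {4}
1 never appears.

Answer: UNREACHABLE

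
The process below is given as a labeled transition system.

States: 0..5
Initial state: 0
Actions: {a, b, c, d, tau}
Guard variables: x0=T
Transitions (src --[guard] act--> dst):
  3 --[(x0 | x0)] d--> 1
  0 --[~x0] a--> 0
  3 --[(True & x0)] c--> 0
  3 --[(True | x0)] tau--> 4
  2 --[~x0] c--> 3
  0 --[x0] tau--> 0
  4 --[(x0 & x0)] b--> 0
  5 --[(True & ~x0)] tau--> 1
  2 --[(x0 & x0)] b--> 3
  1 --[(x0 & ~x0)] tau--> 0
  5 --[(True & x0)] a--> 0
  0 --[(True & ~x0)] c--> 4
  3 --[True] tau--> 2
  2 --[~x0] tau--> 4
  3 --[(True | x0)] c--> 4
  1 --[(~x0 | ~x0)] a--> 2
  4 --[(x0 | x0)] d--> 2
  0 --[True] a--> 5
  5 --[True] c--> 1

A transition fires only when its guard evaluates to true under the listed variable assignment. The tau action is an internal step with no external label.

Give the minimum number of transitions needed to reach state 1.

Answer: 2

Analysis:
Layered search for 1:
  depth 0: {0}
  depth 1: {5}
  depth 2: {1}
depth(1)=2, e.g. a·c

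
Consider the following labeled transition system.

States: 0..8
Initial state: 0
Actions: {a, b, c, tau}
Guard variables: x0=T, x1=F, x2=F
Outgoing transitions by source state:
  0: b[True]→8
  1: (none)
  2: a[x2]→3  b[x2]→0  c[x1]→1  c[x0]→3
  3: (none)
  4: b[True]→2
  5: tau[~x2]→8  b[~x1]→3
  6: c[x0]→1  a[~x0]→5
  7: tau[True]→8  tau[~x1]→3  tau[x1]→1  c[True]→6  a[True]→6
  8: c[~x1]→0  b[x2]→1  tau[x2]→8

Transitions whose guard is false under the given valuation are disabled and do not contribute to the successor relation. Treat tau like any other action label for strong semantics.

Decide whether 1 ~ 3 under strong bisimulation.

Answer: BISIMILAR

Trace:
Compute ~ classes (split until stable):
  round 0: {{0,1,2,3,4,5,6,7,8}}
  round 1: {{0,4},{1,3},{2,6,8},{5},{7}}
  round 2: {{0,4},{1,3},{2,6},{5},{7},{8}}
  round 3: {{0},{1,3},{2,6},{4},{5},{7},{8}}
stable after 4 split(s): 7 block(s)
1∈{1,3}, 3∈{1,3}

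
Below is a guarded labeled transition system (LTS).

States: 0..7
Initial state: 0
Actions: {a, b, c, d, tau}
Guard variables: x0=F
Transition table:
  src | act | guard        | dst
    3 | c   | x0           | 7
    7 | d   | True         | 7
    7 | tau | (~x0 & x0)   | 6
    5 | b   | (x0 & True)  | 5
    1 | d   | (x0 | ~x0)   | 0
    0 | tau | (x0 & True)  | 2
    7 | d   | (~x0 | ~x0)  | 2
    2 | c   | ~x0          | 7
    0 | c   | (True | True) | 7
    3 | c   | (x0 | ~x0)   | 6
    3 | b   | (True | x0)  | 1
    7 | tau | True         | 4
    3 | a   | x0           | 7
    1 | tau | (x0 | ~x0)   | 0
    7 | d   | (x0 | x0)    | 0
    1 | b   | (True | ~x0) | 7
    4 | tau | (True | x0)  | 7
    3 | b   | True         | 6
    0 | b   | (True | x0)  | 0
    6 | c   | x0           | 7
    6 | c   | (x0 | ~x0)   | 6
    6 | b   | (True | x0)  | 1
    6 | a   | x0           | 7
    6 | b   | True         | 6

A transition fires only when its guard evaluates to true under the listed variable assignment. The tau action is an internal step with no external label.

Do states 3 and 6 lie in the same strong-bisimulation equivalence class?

Refine partition for ~:
  π0 = {{0,1,2,3,4,5,6,7}}
  π1 = {{0,3,6},{1},{2},{4},{5},{7}}
  π2 = {{0},{1},{2},{3,6},{4},{5},{7}}
stable after 3 split(s): 7 block(s)
class of 3: {3,6}; class of 6: {3,6}

Answer: BISIMILAR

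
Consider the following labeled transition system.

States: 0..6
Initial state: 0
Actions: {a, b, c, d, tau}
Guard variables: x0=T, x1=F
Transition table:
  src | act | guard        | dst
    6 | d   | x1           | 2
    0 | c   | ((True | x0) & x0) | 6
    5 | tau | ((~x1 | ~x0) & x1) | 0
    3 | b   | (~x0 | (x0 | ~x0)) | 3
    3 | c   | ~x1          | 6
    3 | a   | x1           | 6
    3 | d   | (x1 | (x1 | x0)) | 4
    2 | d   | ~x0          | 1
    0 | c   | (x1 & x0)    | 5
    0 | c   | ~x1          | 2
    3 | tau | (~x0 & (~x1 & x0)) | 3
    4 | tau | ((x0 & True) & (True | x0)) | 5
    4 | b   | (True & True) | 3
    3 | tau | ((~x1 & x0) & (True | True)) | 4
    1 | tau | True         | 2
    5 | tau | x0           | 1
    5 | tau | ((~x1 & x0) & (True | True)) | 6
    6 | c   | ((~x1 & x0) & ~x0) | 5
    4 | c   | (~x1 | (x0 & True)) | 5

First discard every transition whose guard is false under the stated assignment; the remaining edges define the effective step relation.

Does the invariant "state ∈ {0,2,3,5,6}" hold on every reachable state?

Answer: INVARIANT HOLDS

Working:
Safe = {0,2,3,5,6}
R = {0,2,6}
  0: ok
  2: ok
  6: ok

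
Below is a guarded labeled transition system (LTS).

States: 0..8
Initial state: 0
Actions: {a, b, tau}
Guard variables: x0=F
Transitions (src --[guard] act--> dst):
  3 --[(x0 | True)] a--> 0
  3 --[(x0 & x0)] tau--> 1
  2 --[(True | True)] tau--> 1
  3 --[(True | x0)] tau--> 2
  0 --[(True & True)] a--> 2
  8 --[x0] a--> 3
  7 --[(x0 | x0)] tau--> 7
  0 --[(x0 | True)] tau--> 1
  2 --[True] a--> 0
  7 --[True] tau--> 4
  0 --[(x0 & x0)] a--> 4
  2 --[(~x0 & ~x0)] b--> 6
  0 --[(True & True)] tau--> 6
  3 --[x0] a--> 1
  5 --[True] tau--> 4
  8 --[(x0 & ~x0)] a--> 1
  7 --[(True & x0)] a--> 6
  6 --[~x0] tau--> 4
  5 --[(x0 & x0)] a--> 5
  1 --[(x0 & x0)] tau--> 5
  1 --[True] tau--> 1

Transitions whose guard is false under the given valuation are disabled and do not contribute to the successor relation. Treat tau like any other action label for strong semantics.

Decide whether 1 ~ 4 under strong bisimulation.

Answer: NOT BISIMILAR

Trace:
Bisimulation quotient by refinement:
  P[0] = {{0,1,2,3,4,5,6,7,8}}
  P[1] = {{0,3},{1,5,6,7},{2},{4,8}}
  P[2] = {{0},{1},{2},{3},{4,8},{5,6,7}}
6 equivalence class(es) (converged in 3)
1∈{1}, 4∈{4,8}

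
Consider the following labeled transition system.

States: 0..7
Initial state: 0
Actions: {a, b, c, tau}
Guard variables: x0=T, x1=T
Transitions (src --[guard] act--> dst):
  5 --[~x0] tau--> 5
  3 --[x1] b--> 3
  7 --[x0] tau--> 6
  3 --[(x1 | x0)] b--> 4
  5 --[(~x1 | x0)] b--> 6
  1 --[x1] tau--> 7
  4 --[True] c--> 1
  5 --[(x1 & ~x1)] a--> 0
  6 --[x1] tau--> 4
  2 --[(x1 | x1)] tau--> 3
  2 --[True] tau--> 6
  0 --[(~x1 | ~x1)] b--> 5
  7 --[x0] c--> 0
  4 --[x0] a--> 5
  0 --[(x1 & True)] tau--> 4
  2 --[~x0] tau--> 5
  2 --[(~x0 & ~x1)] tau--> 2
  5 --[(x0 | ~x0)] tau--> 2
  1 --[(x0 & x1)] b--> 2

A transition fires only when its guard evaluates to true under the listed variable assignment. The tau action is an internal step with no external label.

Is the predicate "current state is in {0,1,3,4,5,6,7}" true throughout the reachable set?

Allowed set {0,1,3,4,5,6,7}
R = {0,1,2,3,4,5,6,7}
  0: ok
  1: ok
  2: VIOLATES
  3: ok
  4: ok
  5: ok
  6: ok
  7: ok
witness against invariant: tau·c·b → 2

Answer: INVARIANT VIOLATED at state 2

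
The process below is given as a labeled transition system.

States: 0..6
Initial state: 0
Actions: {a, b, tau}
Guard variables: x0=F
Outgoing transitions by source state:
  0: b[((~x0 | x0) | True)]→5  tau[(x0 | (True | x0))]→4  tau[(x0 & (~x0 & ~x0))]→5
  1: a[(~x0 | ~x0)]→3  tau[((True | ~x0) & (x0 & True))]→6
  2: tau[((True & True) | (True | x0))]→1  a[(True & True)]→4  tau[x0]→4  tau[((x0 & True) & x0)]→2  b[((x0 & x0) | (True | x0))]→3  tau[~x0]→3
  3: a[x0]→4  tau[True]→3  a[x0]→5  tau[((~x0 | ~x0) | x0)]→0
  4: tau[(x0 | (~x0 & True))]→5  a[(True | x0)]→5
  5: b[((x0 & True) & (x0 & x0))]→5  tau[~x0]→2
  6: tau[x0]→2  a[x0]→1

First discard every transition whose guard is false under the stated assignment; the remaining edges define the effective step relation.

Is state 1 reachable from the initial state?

Guard filter leaves 12 enabled edge(s).
depth 0: {0}
depth 1: {4,5}  cumulative {0,4,5}
depth 2: {2}  cumulative {0,2,4,5}
depth 3: {1,3}  cumulative {0,1,2,3,4,5}
R = {0,1,2,3,4,5}
trace reaching 1: b·tau·tau

Answer: REACHABLE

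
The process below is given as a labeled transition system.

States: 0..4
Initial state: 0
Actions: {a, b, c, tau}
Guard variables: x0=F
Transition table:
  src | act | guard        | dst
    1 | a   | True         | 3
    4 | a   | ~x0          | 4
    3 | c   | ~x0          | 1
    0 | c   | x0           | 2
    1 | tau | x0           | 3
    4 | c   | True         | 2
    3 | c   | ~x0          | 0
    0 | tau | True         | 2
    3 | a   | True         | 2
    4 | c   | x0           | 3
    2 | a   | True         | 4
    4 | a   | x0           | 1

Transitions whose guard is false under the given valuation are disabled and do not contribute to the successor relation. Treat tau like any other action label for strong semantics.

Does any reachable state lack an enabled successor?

Reach set: {0,2,4}
  0: tau→2  [1 out]
  2: a→4  [1 out]
  4: a→4  c→2  [2 out]

Answer: DEADLOCK-FREE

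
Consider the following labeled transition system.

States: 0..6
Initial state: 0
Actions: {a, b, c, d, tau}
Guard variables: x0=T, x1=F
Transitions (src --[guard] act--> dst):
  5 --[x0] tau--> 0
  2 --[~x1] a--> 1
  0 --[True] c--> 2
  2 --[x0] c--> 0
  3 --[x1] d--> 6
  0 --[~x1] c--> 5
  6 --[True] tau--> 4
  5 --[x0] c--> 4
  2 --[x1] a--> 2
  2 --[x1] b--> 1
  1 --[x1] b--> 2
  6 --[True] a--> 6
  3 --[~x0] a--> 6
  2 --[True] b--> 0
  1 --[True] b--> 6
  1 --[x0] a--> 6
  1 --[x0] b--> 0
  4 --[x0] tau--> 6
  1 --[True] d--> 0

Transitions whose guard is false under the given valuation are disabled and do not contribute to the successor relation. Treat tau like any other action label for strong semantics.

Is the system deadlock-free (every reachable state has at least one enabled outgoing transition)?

Reach set: {0,1,2,4,5,6}
  0: c→2  c→5  [2 exit(s)]
  1: a→6  b→0  b→6  d→0  [4 exit(s)]
  2: a→1  b→0  c→0  [3 exit(s)]
  4: tau→6  [1 exit(s)]
  5: c→4  tau→0  [2 exit(s)]
  6: a→6  tau→4  [2 exit(s)]

Answer: DEADLOCK-FREE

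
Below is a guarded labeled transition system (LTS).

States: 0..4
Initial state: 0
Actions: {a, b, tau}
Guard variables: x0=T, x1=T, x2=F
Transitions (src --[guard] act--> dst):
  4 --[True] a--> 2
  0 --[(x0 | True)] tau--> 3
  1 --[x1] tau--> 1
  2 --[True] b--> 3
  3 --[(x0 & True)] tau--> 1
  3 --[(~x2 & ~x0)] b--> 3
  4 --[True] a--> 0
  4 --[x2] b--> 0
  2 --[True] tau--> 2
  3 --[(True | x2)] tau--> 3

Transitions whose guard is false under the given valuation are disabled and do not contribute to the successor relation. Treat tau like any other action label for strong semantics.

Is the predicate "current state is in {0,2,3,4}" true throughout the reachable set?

Safe = {0,2,3,4}
Reachable = {0,1,3}
  0: ok
  1: outside
  3: ok
reach 1 via tau·tau — violates

Answer: INVARIANT VIOLATED at state 1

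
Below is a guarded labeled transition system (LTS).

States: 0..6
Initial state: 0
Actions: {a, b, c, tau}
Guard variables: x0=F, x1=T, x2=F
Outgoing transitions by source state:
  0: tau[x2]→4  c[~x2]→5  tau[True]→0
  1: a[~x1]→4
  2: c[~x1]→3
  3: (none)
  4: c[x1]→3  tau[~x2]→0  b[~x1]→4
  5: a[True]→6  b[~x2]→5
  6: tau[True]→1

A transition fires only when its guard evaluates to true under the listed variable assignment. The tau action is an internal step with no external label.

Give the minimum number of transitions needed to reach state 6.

Answer: 2

Trace:
BFS to 6:
  Layer 0: {0}
  Layer 1: {5}
  Layer 2: {6}
6 enters at depth 2; path c·a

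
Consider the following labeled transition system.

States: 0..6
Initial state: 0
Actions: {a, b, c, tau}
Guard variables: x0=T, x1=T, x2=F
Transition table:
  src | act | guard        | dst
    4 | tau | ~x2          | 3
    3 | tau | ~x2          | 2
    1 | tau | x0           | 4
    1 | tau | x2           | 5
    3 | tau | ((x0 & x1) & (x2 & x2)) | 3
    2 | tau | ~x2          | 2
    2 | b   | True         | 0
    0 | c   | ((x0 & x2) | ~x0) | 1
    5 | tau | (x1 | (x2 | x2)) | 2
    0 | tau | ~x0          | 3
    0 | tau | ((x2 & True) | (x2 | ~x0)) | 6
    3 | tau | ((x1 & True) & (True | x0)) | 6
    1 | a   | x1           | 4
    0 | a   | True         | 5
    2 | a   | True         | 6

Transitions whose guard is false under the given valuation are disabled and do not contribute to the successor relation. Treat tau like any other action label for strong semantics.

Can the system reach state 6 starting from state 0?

Answer: REACHABLE

Analysis:
After dropping false guards: 10 live edges.
L0 = {0}
L1 = {5}  cumulative {0,5}
L2 = {2}  cumulative {0,2,5}
L3 = {6}  cumulative {0,2,5,6}
R = {0,2,5,6}
trace reaching 6: a·tau·a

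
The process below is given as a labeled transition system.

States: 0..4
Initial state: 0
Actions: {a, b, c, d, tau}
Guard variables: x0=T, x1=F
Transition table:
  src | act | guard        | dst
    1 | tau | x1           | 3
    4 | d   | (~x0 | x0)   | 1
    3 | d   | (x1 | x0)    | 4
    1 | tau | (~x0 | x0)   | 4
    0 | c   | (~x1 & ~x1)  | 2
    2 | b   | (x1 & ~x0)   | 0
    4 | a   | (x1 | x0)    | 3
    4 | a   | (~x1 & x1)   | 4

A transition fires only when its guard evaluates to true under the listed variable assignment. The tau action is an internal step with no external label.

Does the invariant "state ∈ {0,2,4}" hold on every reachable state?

Allowed set {0,2,4}
Reach set: {0,2}
  0: safe
  2: safe

Answer: INVARIANT HOLDS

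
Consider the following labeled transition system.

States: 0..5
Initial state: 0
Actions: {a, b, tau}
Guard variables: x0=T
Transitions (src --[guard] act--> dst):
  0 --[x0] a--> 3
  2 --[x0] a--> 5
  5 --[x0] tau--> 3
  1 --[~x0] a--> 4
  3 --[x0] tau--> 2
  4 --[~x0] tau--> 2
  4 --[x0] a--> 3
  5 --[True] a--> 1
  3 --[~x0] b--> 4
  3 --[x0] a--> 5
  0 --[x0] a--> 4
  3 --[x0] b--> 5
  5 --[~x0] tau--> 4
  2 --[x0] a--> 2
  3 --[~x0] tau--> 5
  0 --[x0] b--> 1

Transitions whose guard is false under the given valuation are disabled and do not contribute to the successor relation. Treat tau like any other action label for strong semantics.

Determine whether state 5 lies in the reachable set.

Answer: REACHABLE

Analysis:
11 transition(s) survive guard evaluation.
Layer 0: {0}
Layer 1: {1,3,4}  total {0,1,3,4}
Layer 2: {2,5}  total {0,1,2,3,4,5}
Reach set: {0,1,2,3,4,5}
trace reaching 5: a·a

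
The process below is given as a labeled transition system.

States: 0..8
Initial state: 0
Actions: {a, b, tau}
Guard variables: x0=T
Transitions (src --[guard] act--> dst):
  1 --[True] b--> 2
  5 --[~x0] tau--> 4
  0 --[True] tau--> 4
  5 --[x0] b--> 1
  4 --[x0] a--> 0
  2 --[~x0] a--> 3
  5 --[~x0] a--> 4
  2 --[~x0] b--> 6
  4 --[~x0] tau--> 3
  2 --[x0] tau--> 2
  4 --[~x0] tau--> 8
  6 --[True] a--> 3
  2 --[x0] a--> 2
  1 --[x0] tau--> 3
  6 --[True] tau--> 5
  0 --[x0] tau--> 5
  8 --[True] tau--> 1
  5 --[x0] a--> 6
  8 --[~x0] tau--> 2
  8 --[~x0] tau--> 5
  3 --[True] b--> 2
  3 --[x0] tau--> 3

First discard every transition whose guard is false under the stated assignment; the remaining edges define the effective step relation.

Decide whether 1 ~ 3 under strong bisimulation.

Compute ~ classes (split until stable):
  P[0] = {{0,1,2,3,4,5,6,7,8}}
  P[1] = {{0,8},{1,3},{2,6},{4},{5},{7}}
  P[2] = {{0},{1,3},{2},{4},{5},{6},{7},{8}}
Fixed point at round 3; 8 class(es).
class of 1: {1,3}; class of 3: {1,3}

Answer: BISIMILAR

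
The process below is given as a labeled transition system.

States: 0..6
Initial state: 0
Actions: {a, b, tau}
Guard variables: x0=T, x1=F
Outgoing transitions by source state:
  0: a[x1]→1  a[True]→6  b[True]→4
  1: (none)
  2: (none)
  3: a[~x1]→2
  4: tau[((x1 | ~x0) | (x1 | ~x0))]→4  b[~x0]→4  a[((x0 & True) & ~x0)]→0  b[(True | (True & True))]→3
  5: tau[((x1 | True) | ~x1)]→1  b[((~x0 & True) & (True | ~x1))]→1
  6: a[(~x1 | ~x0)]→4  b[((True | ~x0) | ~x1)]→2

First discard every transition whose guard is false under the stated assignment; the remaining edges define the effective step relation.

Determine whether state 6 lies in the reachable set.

Guard filter leaves 7 enabled edge(s).
L0 = {0}
L1 = {4,6}  cumulative {0,4,6}
L2 = {2,3}  cumulative {0,2,3,4,6}
Reachable = {0,2,3,4,6}
Path to 6: a

Answer: REACHABLE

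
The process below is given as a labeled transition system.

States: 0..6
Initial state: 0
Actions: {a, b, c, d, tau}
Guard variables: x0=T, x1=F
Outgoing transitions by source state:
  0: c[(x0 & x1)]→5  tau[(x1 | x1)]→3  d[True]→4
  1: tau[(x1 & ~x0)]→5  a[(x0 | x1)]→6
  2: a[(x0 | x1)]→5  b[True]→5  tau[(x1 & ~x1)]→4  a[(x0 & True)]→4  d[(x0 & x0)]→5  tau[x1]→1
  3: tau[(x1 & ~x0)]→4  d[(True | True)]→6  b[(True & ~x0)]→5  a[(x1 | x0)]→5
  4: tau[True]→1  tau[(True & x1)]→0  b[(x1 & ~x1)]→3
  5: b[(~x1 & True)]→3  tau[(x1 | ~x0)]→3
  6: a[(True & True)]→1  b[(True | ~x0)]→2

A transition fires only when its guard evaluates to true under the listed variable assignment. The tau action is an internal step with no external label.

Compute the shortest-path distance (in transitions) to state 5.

BFS to 5:
  depth 0: {0}
  depth 1: {4}
  depth 2: {1}
  depth 3: {6}
  depth 4: {2}
  depth 5: {5}
5 enters at depth 5; path d·tau·a·b·a

Answer: 5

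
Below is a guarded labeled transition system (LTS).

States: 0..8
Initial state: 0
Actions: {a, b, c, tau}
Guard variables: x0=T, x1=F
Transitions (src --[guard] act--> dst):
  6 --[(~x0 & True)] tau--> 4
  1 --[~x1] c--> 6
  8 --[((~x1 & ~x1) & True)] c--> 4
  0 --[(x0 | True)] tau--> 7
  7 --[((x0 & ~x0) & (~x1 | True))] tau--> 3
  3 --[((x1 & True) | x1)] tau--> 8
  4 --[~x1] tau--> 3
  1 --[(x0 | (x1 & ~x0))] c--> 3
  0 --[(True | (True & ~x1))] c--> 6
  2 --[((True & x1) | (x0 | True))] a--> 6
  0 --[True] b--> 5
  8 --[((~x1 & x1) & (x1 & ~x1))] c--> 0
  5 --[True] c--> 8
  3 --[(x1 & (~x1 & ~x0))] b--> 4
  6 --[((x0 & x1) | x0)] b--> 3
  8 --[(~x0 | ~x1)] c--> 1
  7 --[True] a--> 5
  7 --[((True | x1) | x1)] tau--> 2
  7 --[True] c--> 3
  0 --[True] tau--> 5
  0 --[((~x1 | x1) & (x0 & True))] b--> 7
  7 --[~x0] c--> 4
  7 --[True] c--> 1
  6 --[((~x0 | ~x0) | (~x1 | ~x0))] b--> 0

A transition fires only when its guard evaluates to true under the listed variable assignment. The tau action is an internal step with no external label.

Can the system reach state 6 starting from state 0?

18 transition(s) survive guard evaluation.
depth 0: {0}
depth 1: {5,6,7}  cumulative {0,5,6,7}
depth 2: {1,2,3,8}  cumulative {0,1,2,3,5,6,7,8}
depth 3: {4}  cumulative {0,1,2,3,4,5,6,7,8}
Reach set: {0,1,2,3,4,5,6,7,8}
Path to 6: c

Answer: REACHABLE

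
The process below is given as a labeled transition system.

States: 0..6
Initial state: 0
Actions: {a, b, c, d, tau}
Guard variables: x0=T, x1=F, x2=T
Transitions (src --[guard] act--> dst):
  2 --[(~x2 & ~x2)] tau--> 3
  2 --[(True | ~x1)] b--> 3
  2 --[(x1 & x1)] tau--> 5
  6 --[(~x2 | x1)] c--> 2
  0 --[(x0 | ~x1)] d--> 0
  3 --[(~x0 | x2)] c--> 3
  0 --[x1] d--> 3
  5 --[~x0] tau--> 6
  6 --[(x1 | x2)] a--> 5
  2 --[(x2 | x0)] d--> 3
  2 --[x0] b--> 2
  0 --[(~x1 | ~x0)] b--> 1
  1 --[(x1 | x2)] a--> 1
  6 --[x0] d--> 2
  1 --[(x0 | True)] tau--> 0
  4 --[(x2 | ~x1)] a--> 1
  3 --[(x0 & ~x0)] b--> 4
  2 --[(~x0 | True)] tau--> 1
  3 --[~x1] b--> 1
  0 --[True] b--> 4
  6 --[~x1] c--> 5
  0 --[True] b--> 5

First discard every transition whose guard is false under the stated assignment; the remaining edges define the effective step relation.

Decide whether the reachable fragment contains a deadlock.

Reachable = {0,1,4,5}
  0: b→1  b→4  b→5  d→0  [4 exit(s)]
  1: a→1  tau→0  [2 exit(s)]
  4: a→1  [1 exit(s)]
  5: ∅  [no exit]
trace reaching 5: b

Answer: DEADLOCK at state 5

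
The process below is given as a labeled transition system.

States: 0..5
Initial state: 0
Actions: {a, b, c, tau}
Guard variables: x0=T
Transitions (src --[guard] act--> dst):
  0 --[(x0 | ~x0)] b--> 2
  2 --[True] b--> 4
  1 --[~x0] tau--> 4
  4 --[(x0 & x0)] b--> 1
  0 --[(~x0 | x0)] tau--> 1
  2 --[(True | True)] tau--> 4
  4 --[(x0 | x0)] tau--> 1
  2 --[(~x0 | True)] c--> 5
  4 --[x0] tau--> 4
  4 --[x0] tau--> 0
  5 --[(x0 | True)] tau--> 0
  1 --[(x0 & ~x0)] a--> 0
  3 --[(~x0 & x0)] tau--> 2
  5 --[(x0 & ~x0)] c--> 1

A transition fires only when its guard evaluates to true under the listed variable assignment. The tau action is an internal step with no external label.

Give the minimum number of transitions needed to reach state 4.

Answer: 2

Trace:
BFS to 4:
  Layer 0: {0}
  Layer 1: {1,2}
  Layer 2: {4,5}
first hit 4 at d=2 via b·b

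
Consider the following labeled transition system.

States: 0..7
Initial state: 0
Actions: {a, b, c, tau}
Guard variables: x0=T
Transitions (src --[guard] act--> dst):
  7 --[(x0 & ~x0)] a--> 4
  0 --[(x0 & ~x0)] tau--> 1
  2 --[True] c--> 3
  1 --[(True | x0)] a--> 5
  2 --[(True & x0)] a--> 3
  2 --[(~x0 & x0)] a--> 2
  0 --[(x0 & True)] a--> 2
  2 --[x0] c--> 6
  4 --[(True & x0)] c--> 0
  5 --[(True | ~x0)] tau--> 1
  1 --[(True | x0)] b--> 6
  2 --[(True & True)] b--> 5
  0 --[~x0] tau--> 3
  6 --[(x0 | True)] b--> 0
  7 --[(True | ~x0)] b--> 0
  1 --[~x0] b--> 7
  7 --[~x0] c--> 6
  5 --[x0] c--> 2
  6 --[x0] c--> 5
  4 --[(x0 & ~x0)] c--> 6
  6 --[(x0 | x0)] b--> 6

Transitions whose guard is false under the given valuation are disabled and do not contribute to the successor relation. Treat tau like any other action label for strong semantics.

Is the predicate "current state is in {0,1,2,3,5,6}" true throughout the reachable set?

Answer: INVARIANT HOLDS

Working:
Safe = {0,1,2,3,5,6}
Reach set: {0,1,2,3,5,6}
  0: ✓
  1: ✓
  2: ✓
  3: ✓
  5: ✓
  6: ✓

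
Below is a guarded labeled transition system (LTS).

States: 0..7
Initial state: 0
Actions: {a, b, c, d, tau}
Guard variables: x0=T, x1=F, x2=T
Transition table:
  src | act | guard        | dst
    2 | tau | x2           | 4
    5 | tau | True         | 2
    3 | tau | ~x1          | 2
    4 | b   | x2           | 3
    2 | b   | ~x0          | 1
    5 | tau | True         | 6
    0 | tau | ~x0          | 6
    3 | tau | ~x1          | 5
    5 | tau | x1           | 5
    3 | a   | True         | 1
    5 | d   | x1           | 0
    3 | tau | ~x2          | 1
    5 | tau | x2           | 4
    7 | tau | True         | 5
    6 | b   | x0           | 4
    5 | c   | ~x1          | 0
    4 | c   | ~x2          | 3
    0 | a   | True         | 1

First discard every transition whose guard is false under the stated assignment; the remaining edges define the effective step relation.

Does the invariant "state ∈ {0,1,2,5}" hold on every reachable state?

Allowed set {0,1,2,5}
R = {0,1}
  0: ok
  1: ok

Answer: INVARIANT HOLDS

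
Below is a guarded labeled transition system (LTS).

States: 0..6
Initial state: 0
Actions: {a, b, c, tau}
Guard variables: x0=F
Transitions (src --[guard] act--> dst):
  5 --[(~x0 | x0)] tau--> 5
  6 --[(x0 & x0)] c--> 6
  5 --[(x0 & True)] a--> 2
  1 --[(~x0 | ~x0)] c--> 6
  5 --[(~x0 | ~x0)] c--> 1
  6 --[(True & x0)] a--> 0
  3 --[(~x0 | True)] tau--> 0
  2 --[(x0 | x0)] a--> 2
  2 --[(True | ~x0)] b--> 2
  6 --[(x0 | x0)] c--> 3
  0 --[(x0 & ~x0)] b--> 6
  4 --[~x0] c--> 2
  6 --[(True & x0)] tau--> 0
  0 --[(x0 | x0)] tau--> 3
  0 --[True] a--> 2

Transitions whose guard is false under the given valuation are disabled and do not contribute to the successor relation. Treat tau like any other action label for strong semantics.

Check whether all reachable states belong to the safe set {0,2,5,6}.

Answer: INVARIANT HOLDS

Trace:
Safe = {0,2,5,6}
Reach set: {0,2}
  0: safe
  2: safe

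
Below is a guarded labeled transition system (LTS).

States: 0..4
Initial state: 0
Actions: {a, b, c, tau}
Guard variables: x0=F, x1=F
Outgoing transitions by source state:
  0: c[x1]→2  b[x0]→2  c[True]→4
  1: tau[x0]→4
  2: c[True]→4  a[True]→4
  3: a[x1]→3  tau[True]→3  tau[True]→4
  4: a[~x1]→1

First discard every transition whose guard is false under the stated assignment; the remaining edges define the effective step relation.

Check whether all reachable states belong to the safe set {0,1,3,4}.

Inv-set: {0,1,3,4}
Reach set: {0,1,4}
  0: ✓
  1: ✓
  4: ✓

Answer: INVARIANT HOLDS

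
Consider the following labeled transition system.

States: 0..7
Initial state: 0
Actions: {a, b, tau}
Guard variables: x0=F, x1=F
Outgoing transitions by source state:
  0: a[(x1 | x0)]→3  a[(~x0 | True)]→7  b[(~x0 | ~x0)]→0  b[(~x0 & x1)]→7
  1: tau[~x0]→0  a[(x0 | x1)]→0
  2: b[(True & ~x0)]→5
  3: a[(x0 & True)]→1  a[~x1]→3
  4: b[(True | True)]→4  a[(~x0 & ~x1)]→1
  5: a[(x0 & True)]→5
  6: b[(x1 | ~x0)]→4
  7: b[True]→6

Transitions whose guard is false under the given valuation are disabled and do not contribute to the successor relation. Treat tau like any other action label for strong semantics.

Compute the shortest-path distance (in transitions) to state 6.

Answer: 2

Trace:
Breadth-first toward 6:
  L0 = {0}
  L1 = {7}
  L2 = {6}
depth(6)=2, e.g. a·b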